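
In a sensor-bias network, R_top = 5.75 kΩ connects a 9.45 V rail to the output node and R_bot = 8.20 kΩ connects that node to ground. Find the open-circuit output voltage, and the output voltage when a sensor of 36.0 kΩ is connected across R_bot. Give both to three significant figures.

Open-circuit: V = 9.45 × 8.20/(5.75 + 8.20) = 5.55 V.
With the load, R_bot becomes R_bot‖R_L = 6.679 kΩ, so V = 9.45 × 6.679/12.43 = 5.08 V.

Unloaded: 5.55 V; loaded: 5.08 V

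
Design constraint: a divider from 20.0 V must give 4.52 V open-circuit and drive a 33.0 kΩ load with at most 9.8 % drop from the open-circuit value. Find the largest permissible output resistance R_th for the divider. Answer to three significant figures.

R_th ≤ 3.59 kΩ

Loading drop = R_th/(R_th + R_L) ≤ 0.0980, so R_th ≤ R_L · ε/(1−ε) = 33.0 kΩ × 0.0980/0.9020 = 3.59 kΩ.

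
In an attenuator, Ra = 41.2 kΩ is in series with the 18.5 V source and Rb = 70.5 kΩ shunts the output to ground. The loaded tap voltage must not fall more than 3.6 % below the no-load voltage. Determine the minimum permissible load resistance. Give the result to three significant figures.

R_L(min) ≈ 696 kΩ

Output resistance R_th = Ra‖Rb = (41.2 × 70.5)/111.7 = 26.00 kΩ.
The fractional drop is R_th/(R_th + R_L); requiring this ≤ 0.0360 gives R_L ≥ R_th(1/0.0360 − 1) = 26.00 × 26.78 = 696 kΩ.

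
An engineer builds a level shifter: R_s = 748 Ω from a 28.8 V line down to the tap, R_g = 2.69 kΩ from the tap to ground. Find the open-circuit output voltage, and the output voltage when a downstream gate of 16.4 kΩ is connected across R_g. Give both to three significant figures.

Unloaded: 22.5 V; loaded: 21.8 V

Open-circuit: V = 28.8 × 2690/(748 + 2690) = 22.5 V.
With the load, R_g becomes R_g‖R_L = 2311 Ω, so V = 28.8 × 2311/3059 = 21.8 V.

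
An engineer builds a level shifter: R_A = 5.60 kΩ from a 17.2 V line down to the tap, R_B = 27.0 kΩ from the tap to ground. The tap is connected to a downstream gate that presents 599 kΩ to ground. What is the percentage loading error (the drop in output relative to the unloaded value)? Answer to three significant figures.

0.768 %

The divider's output (Thévenin) resistance is R_A‖R_B = 4.638 kΩ.
Fractional drop under load = R_th/(R_th + R_L) = 4.638 / (4.638 + 599) = 0.007683.
So the output falls by 0.768 %.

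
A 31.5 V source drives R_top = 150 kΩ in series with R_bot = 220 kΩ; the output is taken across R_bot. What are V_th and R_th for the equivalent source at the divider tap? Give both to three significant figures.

V_th is the open-circuit tap voltage: 31.5 × 220/(150 + 220) = 18.7 V.
With the supply zeroed, R_top and R_bot appear in parallel from the tap: R_th = R_top‖R_bot = (150 × 220)/370.0 = 89.2 kΩ.

V_th = 18.7 V, R_th = 89.2 kΩ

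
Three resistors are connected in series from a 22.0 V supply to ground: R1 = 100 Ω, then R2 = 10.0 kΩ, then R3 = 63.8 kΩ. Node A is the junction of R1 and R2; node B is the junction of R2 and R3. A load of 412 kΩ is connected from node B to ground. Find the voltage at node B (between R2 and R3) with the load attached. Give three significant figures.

At node B, R3 is in parallel with the load: R3‖R_L = 55250 Ω.
Below node A the resistance is R2 + (R3‖R_L) = 65250 Ω, so V_A = 22.0 × 65250/65350 = 21.97 V.
Then V_B = V_A × (R3‖R_L)/(R2 + R3‖R_L) = 21.97 × 55250/65250 = 18.6 V.

V ≈ 18.6 V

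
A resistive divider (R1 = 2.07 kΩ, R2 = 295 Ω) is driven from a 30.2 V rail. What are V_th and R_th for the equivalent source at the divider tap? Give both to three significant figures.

V_th is the open-circuit tap voltage: 30.2 × 295/(2070 + 295) = 3.77 V.
With the supply zeroed, R1 and R2 appear in parallel from the tap: R_th = R1‖R2 = (2070 × 295)/2365 = 258 Ω.

V_th = 3.77 V, R_th = 258 Ω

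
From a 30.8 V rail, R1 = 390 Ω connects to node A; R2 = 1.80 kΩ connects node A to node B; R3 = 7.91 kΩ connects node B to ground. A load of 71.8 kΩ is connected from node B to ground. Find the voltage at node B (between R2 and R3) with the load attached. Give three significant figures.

V ≈ 23.6 V

At node B, R3 is in parallel with the load: R3‖R_L = 7125 Ω.
Below node A the resistance is R2 + (R3‖R_L) = 8925 Ω, so V_A = 30.8 × 8925/9315 = 29.51 V.
Then V_B = V_A × (R3‖R_L)/(R2 + R3‖R_L) = 29.51 × 7125/8925 = 23.6 V.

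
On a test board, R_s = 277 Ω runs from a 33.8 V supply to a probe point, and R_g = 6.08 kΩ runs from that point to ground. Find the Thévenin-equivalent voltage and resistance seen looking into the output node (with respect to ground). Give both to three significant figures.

V_th is the open-circuit tap voltage: 33.8 × 6080/(277 + 6080) = 32.3 V.
With the supply zeroed, R_s and R_g appear in parallel from the tap: R_th = R_s‖R_g = (277 × 6080)/6357 = 265 Ω.

V_th = 32.3 V, R_th = 265 Ω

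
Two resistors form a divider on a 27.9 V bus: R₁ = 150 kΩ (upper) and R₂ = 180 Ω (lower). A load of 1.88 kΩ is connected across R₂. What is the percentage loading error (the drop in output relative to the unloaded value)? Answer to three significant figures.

8.73 %

Unloaded V = 27.9 × 180/150200 = 0.033440 V.
Loaded: R₂‖R_L = 164.3 Ω, giving V = 27.9 × 164.3/150200 = 0.030521 V.
Drop = (0.033440 − 0.030521) / 0.033440 = 8.73 %.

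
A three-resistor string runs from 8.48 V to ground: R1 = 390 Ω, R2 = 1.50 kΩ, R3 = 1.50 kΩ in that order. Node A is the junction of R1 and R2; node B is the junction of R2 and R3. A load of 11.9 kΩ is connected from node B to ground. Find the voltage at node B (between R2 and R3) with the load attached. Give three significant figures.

At node B, R3 is in parallel with the load: R3‖R_L = 1332 Ω.
Below node A the resistance is R2 + (R3‖R_L) = 2832 Ω, so V_A = 8.48 × 2832/3222 = 7.454 V.
Then V_B = V_A × (R3‖R_L)/(R2 + R3‖R_L) = 7.454 × 1332/2832 = 3.51 V.

V ≈ 3.51 V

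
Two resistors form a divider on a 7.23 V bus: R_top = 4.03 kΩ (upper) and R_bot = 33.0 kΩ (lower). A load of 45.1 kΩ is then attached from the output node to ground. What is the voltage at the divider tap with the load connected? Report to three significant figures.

V_out ≈ 5.97 V

The load sits in parallel with R_bot: R_bot‖R_L = (33.0 × 45.1) / (33.0 + 45.1) = 19.06 kΩ.
V_out = 7.23 × 19.06 / (4.03 + 19.06) = 7.23 × 19.06/23.09 = 5.97 V.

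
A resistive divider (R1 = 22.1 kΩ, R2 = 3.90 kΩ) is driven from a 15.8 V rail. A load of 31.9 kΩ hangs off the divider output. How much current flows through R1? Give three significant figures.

I ≈ 0.618 mA

R2‖R_L = 3.475 kΩ, so the source sees R1 + R2‖R_L = 25.58 kΩ.
I = 15.8 V / 25.58 kΩ = 0.618 mA.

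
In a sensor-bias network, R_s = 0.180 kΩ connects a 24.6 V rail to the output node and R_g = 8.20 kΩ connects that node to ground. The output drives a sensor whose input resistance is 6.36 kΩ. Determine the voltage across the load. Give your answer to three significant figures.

The load sits in parallel with R_g: R_g‖R_L = (8200 × 6360) / (8200 + 6360) = 3582 Ω.
V_out = 24.6 × 3582 / (180 + 3582) = 24.6 × 3582/3762 = 23.4 V.
(Unloaded it would have been 24.1 V.)

V_out ≈ 23.4 V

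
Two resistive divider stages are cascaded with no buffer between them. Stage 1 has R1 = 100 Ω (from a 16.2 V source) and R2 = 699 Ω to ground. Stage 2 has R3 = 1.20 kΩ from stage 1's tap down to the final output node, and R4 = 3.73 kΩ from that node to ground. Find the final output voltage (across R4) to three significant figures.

V_out ≈ 10.5 V

Stage 2 presents R3+R4 = 4930 Ω as a load on stage 1's tap.
Stage 1's lower leg becomes R2‖(R3+R4) = 612.2 Ω, so V_mid = 16.2 × 612.2/712.2 = 13.93 V.
Stage 2 is itself unloaded: V_out = V_mid × R4/(R3+R4) = 13.93 × 3730/4930 = 10.5 V.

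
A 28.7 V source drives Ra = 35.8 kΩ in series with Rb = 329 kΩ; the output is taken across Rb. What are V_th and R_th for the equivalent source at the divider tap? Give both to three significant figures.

V_th = 25.9 V, R_th = 32.3 kΩ

V_th is the open-circuit tap voltage: 28.7 × 329/(35.8 + 329) = 25.9 V.
With the supply zeroed, Ra and Rb appear in parallel from the tap: R_th = Ra‖Rb = (35.8 × 329)/364.8 = 32.3 kΩ.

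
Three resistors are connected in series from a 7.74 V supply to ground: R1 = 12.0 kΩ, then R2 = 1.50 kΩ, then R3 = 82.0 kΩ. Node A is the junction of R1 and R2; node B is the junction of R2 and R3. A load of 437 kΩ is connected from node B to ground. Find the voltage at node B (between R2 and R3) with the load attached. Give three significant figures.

V ≈ 6.47 V

At node B, R3 is in parallel with the load: R3‖R_L = 69.04 kΩ.
Below node A the resistance is R2 + (R3‖R_L) = 70.54 kΩ, so V_A = 7.74 × 70.54/82.54 = 6.615 V.
Then V_B = V_A × (R3‖R_L)/(R2 + R3‖R_L) = 6.615 × 69.04/70.54 = 6.47 V.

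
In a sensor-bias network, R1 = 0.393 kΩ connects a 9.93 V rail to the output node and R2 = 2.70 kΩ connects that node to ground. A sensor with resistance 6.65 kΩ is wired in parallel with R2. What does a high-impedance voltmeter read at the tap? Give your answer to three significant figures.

V_out ≈ 8.24 V

The load sits in parallel with R2: R2‖R_L = (2700 × 6650) / (2700 + 6650) = 1920 Ω.
V_out = 9.93 × 1920 / (393 + 1920) = 9.93 × 1920/2313 = 8.24 V.
(Unloaded it would have been 8.67 V.)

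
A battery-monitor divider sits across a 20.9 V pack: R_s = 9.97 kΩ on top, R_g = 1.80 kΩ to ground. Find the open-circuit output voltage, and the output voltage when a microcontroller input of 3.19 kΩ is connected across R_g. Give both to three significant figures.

Unloaded: 3.20 V; loaded: 2.16 V

Open-circuit: V = 20.9 × 1.80/(9.97 + 1.80) = 3.20 V.
With the load, R_g becomes R_g‖R_L = 1.151 kΩ, so V = 20.9 × 1.151/11.12 = 2.16 V.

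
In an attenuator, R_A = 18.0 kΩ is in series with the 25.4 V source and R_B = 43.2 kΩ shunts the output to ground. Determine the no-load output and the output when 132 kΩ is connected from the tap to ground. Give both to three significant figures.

Unloaded: 17.9 V; loaded: 16.4 V

Open-circuit: V = 25.4 × 43.2/(18.0 + 43.2) = 17.9 V.
With the load, R_B becomes R_B‖R_L = 32.55 kΩ, so V = 25.4 × 32.55/50.55 = 16.4 V.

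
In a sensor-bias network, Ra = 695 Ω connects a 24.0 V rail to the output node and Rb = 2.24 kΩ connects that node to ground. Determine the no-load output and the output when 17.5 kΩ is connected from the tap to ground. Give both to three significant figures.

Unloaded: 18.3 V; loaded: 17.8 V

Open-circuit: V = 24.0 × 2240/(695 + 2240) = 18.3 V.
With the load, Rb becomes Rb‖R_L = 1986 Ω, so V = 24.0 × 1986/2681 = 17.8 V.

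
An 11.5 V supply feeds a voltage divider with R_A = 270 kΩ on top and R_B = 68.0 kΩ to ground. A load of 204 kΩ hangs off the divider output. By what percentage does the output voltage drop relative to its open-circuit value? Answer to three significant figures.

Unloaded V = 11.5 × 68.0/338.0 = 2.314 V.
Loaded: R_B‖R_L = 51.00 kΩ, giving V = 11.5 × 51.00/321.0 = 1.827 V.
Drop = (2.314 − 1.827) / 2.314 = 21.0 %.

21.0 %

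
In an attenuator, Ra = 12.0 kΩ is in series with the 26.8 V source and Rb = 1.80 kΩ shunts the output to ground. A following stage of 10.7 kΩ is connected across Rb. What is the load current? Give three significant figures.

Rb‖R_L = 1.541 kΩ; V_out = 26.8 × 1.541/13.54 = 3.050 V.
I_L = V_out / R_L = 3.050 / 10.7 kΩ = 0.285 mA.

I_L ≈ 0.285 mA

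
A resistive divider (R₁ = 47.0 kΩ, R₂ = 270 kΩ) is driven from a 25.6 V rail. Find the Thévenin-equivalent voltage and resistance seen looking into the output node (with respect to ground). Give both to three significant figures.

V_th is the open-circuit tap voltage: 25.6 × 270/(47.0 + 270) = 21.8 V.
With the supply zeroed, R₁ and R₂ appear in parallel from the tap: R_th = R₁‖R₂ = (47.0 × 270)/317.0 = 40.0 kΩ.

V_th = 21.8 V, R_th = 40.0 kΩ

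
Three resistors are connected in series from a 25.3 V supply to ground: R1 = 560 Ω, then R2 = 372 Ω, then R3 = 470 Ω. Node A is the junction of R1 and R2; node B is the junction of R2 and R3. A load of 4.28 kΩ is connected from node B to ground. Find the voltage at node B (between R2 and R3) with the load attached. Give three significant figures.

At node B, R3 is in parallel with the load: R3‖R_L = 423.5 Ω.
Below node A the resistance is R2 + (R3‖R_L) = 795.5 Ω, so V_A = 25.3 × 795.5/1355 = 14.85 V.
Then V_B = V_A × (R3‖R_L)/(R2 + R3‖R_L) = 14.85 × 423.5/795.5 = 7.90 V.

V ≈ 7.90 V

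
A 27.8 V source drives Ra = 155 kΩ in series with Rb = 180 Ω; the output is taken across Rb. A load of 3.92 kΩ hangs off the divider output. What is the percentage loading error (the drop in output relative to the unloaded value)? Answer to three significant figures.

The divider's output (Thévenin) resistance is Ra‖Rb = 179.8 Ω.
Fractional drop under load = R_th/(R_th + R_L) = 179.8 / (179.8 + 3920) = 0.04385.
So the output falls by 4.39 %.

4.39 %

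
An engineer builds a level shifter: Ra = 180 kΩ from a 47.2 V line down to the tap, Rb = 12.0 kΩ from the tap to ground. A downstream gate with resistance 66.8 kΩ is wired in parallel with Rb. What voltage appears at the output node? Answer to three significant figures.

V_out ≈ 2.52 V

The load sits in parallel with Rb: Rb‖R_L = (12.0 × 66.8) / (12.0 + 66.8) = 10.17 kΩ.
V_out = 47.2 × 10.17 / (180 + 10.17) = 47.2 × 10.17/190.2 = 2.52 V.
(Unloaded it would have been 2.95 V.)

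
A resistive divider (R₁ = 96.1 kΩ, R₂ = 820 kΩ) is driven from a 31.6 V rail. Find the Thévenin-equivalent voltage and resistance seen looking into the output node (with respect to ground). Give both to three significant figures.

V_th = 28.3 V, R_th = 86.0 kΩ

V_th is the open-circuit tap voltage: 31.6 × 820/(96.1 + 820) = 28.3 V.
With the supply zeroed, R₁ and R₂ appear in parallel from the tap: R_th = R₁‖R₂ = (96.1 × 820)/916.1 = 86.0 kΩ.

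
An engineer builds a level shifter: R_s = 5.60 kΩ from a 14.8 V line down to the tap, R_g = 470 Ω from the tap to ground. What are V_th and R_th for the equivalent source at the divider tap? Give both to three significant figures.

V_th = 1.15 V, R_th = 434 Ω

V_th is the open-circuit tap voltage: 14.8 × 470/(5600 + 470) = 1.15 V.
With the supply zeroed, R_s and R_g appear in parallel from the tap: R_th = R_s‖R_g = (5600 × 470)/6070 = 434 Ω.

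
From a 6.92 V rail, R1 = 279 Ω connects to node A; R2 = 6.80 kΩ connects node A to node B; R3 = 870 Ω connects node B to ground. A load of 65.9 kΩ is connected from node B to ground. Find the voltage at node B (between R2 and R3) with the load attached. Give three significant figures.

V ≈ 0.749 V

At node B, R3 is in parallel with the load: R3‖R_L = 858.7 Ω.
Below node A the resistance is R2 + (R3‖R_L) = 7659 Ω, so V_A = 6.92 × 7659/7938 = 6.677 V.
Then V_B = V_A × (R3‖R_L)/(R2 + R3‖R_L) = 6.677 × 858.7/7659 = 0.749 V.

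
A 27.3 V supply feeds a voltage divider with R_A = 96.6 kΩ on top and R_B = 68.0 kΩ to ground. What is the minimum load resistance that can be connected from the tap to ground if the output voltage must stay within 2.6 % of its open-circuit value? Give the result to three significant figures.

R_L(min) ≈ 1.50 MΩ

Output resistance R_th = R_A‖R_B = (96.6 × 68.0)/164.6 = 39.91 kΩ.
The fractional drop is R_th/(R_th + R_L); requiring this ≤ 0.0260 gives R_L ≥ R_th(1/0.0260 − 1) = 39.91 × 37.46 = 1.50 MΩ.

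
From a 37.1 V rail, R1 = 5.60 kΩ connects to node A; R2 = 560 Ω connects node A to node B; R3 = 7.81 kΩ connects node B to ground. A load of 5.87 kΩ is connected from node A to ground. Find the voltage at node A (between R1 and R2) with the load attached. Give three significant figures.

Below node A the series string R2+R3 = 8370 Ω sits in parallel with the 5870 Ω load: 3450 Ω.
V_A = 37.1 × 3450/(5600 + 3450) = 14.1 V.

V ≈ 14.1 V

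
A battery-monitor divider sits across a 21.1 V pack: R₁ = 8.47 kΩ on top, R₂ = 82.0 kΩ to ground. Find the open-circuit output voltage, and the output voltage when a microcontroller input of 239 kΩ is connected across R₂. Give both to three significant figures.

Open-circuit: V = 21.1 × 82.0/(8.47 + 82.0) = 19.1 V.
With the load, R₂ becomes R₂‖R_L = 61.05 kΩ, so V = 21.1 × 61.05/69.52 = 18.5 V.

Unloaded: 19.1 V; loaded: 18.5 V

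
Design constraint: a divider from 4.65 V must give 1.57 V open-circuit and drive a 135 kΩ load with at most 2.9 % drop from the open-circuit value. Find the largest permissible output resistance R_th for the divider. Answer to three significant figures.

Loading drop = R_th/(R_th + R_L) ≤ 0.0290, so R_th ≤ R_L · ε/(1−ε) = 135 kΩ × 0.0290/0.9710 = 4.03 kΩ.

R_th ≤ 4.03 kΩ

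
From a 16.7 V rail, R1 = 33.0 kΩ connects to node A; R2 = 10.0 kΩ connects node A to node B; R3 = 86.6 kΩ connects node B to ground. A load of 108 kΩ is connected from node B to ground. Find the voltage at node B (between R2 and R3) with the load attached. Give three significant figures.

At node B, R3 is in parallel with the load: R3‖R_L = 48.06 kΩ.
Below node A the resistance is R2 + (R3‖R_L) = 58.06 kΩ, so V_A = 16.7 × 58.06/91.06 = 10.65 V.
Then V_B = V_A × (R3‖R_L)/(R2 + R3‖R_L) = 10.65 × 48.06/58.06 = 8.81 V.

V ≈ 8.81 V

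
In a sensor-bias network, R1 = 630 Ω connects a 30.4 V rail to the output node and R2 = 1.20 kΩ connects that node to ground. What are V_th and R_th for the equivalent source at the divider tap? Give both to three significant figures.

V_th is the open-circuit tap voltage: 30.4 × 1200/(630 + 1200) = 19.9 V.
With the supply zeroed, R1 and R2 appear in parallel from the tap: R_th = R1‖R2 = (630 × 1200)/1830 = 413 Ω.

V_th = 19.9 V, R_th = 413 Ω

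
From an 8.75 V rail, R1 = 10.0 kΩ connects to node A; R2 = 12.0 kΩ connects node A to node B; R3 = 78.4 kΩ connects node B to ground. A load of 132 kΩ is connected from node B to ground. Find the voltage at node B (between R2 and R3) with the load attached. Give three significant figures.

V ≈ 6.05 V

At node B, R3 is in parallel with the load: R3‖R_L = 49.19 kΩ.
Below node A the resistance is R2 + (R3‖R_L) = 61.19 kΩ, so V_A = 8.75 × 61.19/71.19 = 7.521 V.
Then V_B = V_A × (R3‖R_L)/(R2 + R3‖R_L) = 7.521 × 49.19/61.19 = 6.05 V.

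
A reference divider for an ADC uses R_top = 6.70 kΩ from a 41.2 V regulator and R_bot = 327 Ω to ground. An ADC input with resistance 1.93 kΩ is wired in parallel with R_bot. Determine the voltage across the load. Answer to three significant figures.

V_out ≈ 1.65 V

The load sits in parallel with R_bot: R_bot‖R_L = (327 × 1930) / (327 + 1930) = 279.6 Ω.
V_out = 41.2 × 279.6 / (6700 + 279.6) = 41.2 × 279.6/6980 = 1.65 V.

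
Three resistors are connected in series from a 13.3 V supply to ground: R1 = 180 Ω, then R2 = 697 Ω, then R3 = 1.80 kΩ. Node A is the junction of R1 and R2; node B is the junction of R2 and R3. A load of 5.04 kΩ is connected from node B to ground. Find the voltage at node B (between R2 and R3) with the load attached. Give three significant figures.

At node B, R3 is in parallel with the load: R3‖R_L = 1326 Ω.
Below node A the resistance is R2 + (R3‖R_L) = 2023 Ω, so V_A = 13.3 × 2023/2203 = 12.21 V.
Then V_B = V_A × (R3‖R_L)/(R2 + R3‖R_L) = 12.21 × 1326/2023 = 8.01 V.

V ≈ 8.01 V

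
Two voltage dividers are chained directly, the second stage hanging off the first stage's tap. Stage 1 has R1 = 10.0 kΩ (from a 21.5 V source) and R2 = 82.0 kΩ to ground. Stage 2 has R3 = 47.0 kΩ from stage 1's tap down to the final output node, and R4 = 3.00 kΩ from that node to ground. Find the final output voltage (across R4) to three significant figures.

V_out ≈ 0.976 V

Stage 2 presents R3+R4 = 50.00 kΩ as a load on stage 1's tap.
Stage 1's lower leg becomes R2‖(R3+R4) = 31.06 kΩ, so V_mid = 21.5 × 31.06/41.06 = 16.26 V.
Stage 2 is itself unloaded: V_out = V_mid × R4/(R3+R4) = 16.26 × 3.00/50.00 = 0.976 V.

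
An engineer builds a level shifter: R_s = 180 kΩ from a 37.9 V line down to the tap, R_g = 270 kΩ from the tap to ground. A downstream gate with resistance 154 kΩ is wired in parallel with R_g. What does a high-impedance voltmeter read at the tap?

The load sits in parallel with R_g: R_g‖R_L = (270 × 154) / (270 + 154) = 98.07 kΩ.
V_out = 37.9 × 98.07 / (180 + 98.07) = 37.9 × 98.07/278.1 = 13.4 V.

V_out ≈ 13.4 V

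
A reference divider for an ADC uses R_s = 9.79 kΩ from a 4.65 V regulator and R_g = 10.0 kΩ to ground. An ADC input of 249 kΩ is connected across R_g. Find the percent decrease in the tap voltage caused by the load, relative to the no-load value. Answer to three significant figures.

The divider's output (Thévenin) resistance is R_s‖R_g = 4.947 kΩ.
Fractional drop under load = R_th/(R_th + R_L) = 4.947 / (4.947 + 249) = 0.01948.
So the output falls by 1.95 %.

1.95 %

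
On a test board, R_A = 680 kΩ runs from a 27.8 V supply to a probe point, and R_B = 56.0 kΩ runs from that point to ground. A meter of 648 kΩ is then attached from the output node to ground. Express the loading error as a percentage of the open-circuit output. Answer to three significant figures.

7.39 %

The divider's output (Thévenin) resistance is R_A‖R_B = 51.74 kΩ.
Fractional drop under load = R_th/(R_th + R_L) = 51.74 / (51.74 + 648) = 0.07394.
So the output falls by 7.39 %.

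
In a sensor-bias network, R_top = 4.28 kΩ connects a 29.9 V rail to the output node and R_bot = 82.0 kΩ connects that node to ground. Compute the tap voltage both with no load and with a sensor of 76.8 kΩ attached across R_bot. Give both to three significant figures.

Open-circuit: V = 29.9 × 82.0/(4.28 + 82.0) = 28.4 V.
With the load, R_bot becomes R_bot‖R_L = 39.66 kΩ, so V = 29.9 × 39.66/43.94 = 27.0 V.

Unloaded: 28.4 V; loaded: 27.0 V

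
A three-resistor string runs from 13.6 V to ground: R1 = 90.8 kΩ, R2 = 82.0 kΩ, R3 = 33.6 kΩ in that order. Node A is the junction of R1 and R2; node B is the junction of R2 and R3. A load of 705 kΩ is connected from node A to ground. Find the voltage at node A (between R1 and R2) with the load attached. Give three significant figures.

V ≈ 7.10 V

Below node A the series string R2+R3 = 115.6 kΩ sits in parallel with the 705 kΩ load: 99.32 kΩ.
V_A = 13.6 × 99.32/(90.8 + 99.32) = 7.10 V.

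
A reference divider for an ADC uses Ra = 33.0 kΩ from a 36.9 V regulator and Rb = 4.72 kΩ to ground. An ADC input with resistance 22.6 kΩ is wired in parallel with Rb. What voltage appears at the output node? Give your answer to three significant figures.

The load sits in parallel with Rb: Rb‖R_L = (4.72 × 22.6) / (4.72 + 22.6) = 3.905 kΩ.
V_out = 36.9 × 3.905 / (33.0 + 3.905) = 36.9 × 3.905/36.90 = 3.90 V.
(Unloaded it would have been 4.62 V.)

V_out ≈ 3.90 V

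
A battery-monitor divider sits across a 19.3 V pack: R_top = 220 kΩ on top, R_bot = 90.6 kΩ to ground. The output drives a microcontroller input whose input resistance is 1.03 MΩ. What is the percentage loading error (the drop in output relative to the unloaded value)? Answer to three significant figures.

5.86 %

The divider's output (Thévenin) resistance is R_top‖R_bot = 64.17 kΩ.
Fractional drop under load = R_th/(R_th + R_L) = 64.17 / (64.17 + 1030) = 0.05865.
So the output falls by 5.86 %.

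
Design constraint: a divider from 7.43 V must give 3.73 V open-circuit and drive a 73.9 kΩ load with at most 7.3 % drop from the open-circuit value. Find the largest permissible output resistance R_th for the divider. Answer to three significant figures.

R_th ≤ 5.82 kΩ

Loading drop = R_th/(R_th + R_L) ≤ 0.0730, so R_th ≤ R_L · ε/(1−ε) = 73.9 kΩ × 0.0730/0.9270 = 5.82 kΩ.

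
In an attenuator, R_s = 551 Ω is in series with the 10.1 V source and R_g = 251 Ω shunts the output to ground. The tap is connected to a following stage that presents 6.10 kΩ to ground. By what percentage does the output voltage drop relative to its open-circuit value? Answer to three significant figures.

The divider's output (Thévenin) resistance is R_s‖R_g = 172.4 Ω.
Fractional drop under load = R_th/(R_th + R_L) = 172.4 / (172.4 + 6100) = 0.02749.
So the output falls by 2.75 %.

2.75 %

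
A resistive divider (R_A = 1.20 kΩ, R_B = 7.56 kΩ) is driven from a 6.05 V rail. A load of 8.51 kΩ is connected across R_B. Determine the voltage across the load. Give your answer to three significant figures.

V_out ≈ 4.65 V

The load sits in parallel with R_B: R_B‖R_L = (7.56 × 8.51) / (7.56 + 8.51) = 4.003 kΩ.
V_out = 6.05 × 4.003 / (1.20 + 4.003) = 6.05 × 4.003/5.203 = 4.65 V.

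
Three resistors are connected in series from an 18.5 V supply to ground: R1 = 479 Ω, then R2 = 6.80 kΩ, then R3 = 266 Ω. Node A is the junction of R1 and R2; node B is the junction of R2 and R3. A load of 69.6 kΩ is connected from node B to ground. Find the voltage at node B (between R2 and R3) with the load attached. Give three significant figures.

At node B, R3 is in parallel with the load: R3‖R_L = 265.0 Ω.
Below node A the resistance is R2 + (R3‖R_L) = 7065 Ω, so V_A = 18.5 × 7065/7544 = 17.33 V.
Then V_B = V_A × (R3‖R_L)/(R2 + R3‖R_L) = 17.33 × 265.0/7065 = 0.650 V.

V ≈ 0.650 V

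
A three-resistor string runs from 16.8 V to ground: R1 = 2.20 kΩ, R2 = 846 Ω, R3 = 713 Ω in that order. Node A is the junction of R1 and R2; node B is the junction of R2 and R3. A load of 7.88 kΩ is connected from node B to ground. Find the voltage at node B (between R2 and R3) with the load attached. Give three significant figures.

At node B, R3 is in parallel with the load: R3‖R_L = 653.8 Ω.
Below node A the resistance is R2 + (R3‖R_L) = 1500 Ω, so V_A = 16.8 × 1500/3700 = 6.810 V.
Then V_B = V_A × (R3‖R_L)/(R2 + R3‖R_L) = 6.810 × 653.8/1500 = 2.97 V.

V ≈ 2.97 V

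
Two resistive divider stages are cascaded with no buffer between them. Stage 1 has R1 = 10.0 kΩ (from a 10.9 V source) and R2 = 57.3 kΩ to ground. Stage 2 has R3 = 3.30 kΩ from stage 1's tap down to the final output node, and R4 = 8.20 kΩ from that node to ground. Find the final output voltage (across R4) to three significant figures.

V_out ≈ 3.80 V

Stage 2 presents R3+R4 = 11.50 kΩ as a load on stage 1's tap.
Stage 1's lower leg becomes R2‖(R3+R4) = 9.578 kΩ, so V_mid = 10.9 × 9.578/19.58 = 5.332 V.
Stage 2 is itself unloaded: V_out = V_mid × R4/(R3+R4) = 5.332 × 8.20/11.50 = 3.80 V.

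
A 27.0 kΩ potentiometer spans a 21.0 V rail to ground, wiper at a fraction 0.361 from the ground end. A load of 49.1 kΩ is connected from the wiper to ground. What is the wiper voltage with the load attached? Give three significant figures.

V ≈ 6.73 V

The wiper splits the pot into (1−α)R = 17.25 kΩ above and αR = 9.747 kΩ below.
Lower section ‖ load = 8.133 kΩ.
V_wiper = 21.0 × 8.133/(17.25 + 8.133) = 6.73 V.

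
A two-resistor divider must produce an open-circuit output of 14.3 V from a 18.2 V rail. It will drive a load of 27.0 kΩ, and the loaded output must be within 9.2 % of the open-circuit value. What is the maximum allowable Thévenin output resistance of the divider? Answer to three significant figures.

Loading drop = R_th/(R_th + R_L) ≤ 0.0920, so R_th ≤ R_L · ε/(1−ε) = 27.0 kΩ × 0.0920/0.9080 = 2.74 kΩ.

R_th ≤ 2.74 kΩ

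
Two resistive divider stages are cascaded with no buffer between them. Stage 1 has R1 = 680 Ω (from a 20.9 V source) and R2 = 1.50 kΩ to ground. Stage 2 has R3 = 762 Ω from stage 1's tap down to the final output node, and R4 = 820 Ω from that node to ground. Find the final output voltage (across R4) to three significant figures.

V_out ≈ 5.75 V

Stage 2 presents R3+R4 = 1582 Ω as a load on stage 1's tap.
Stage 1's lower leg becomes R2‖(R3+R4) = 770.0 Ω, so V_mid = 20.9 × 770.0/1450 = 11.10 V.
Stage 2 is itself unloaded: V_out = V_mid × R4/(R3+R4) = 11.10 × 820/1582 = 5.75 V.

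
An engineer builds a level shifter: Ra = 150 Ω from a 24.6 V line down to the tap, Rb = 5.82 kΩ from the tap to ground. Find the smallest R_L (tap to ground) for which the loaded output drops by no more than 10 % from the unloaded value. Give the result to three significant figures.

Output resistance R_th = Ra‖Rb = (150 × 5820)/5970 = 146.2 Ω.
The fractional drop is R_th/(R_th + R_L); requiring this ≤ 0.100 gives R_L ≥ R_th(1/0.100 − 1) = 146.2 × 9.000 = 1.32 kΩ.

R_L(min) ≈ 1.32 kΩ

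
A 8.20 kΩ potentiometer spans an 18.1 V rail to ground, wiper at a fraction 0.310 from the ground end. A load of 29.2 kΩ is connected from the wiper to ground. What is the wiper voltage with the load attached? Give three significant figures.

The wiper splits the pot into (1−α)R = 5.658 kΩ above and αR = 2.542 kΩ below.
Lower section ‖ load = 2.338 kΩ.
V_wiper = 18.1 × 2.338/(5.658 + 2.338) = 5.29 V.

V ≈ 5.29 V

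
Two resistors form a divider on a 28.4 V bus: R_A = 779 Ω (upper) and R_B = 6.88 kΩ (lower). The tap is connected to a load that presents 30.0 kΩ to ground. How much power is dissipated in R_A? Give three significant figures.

Total resistance from the source is R_A + (R_B‖R_L) = 6376 Ω, so I = 28.4/6376 Ω = 4.455 mA.
P = I²·R_A = (4.455 mA)² × 779 Ω = 15.5 mW.

P ≈ 15.5 mW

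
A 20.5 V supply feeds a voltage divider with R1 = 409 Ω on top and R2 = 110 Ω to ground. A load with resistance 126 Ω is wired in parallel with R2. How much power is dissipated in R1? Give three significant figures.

Total resistance from the source is R1 + (R2‖R_L) = 467.7 Ω, so I = 20.5/467.7 Ω = 43.83 mA.
P = I²·R1 = (43.83 mA)² × 409 Ω = 786 mW.

P ≈ 786 mW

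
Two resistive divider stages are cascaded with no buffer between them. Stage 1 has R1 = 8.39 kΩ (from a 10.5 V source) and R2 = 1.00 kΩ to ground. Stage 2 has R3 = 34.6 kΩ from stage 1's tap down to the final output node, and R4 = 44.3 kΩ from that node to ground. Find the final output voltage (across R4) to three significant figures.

V_out ≈ 0.621 V

Stage 2 presents R3+R4 = 78.90 kΩ as a load on stage 1's tap.
Stage 1's lower leg becomes R2‖(R3+R4) = 0.9875 kΩ, so V_mid = 10.5 × 0.9875/9.377 = 1.106 V.
Stage 2 is itself unloaded: V_out = V_mid × R4/(R3+R4) = 1.106 × 44.3/78.90 = 0.621 V.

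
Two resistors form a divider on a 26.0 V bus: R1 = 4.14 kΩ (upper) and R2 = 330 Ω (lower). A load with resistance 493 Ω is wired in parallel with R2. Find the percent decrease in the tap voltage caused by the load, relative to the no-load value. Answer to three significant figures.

The divider's output (Thévenin) resistance is R1‖R2 = 305.6 Ω.
Fractional drop under load = R_th/(R_th + R_L) = 305.6 / (305.6 + 493) = 0.3827.
So the output falls by 38.3 %.

38.3 %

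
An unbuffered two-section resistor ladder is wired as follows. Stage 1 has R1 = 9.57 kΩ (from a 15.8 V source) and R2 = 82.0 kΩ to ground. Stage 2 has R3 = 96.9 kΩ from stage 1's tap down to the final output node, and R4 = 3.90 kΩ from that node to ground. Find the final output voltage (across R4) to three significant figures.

V_out ≈ 0.505 V

Stage 2 presents R3+R4 = 100.8 kΩ as a load on stage 1's tap.
Stage 1's lower leg becomes R2‖(R3+R4) = 45.22 kΩ, so V_mid = 15.8 × 45.22/54.79 = 13.04 V.
Stage 2 is itself unloaded: V_out = V_mid × R4/(R3+R4) = 13.04 × 3.90/100.8 = 0.505 V.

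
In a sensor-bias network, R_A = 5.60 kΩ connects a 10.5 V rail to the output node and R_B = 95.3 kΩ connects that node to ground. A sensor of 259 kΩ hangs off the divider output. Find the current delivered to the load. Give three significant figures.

I_L ≈ 0.0375 mA

R_B‖R_L = 69.67 kΩ; V_out = 10.5 × 69.67/75.27 = 9.719 V.
I_L = V_out / R_L = 9.719 / 259 kΩ = 0.0375 mA.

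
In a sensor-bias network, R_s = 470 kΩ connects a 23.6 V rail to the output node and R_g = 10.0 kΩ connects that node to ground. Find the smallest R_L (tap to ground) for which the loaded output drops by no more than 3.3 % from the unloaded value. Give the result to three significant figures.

Output resistance R_th = R_s‖R_g = (470 × 10.0)/480.0 = 9.792 kΩ.
The fractional drop is R_th/(R_th + R_L); requiring this ≤ 0.0330 gives R_L ≥ R_th(1/0.0330 − 1) = 9.792 × 29.30 = 287 kΩ.

R_L(min) ≈ 287 kΩ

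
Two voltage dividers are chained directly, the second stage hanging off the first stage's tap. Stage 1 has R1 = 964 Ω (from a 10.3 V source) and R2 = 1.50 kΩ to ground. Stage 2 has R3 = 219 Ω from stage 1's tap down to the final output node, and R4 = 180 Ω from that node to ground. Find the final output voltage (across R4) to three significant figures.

Stage 2 presents R3+R4 = 399.0 Ω as a load on stage 1's tap.
Stage 1's lower leg becomes R2‖(R3+R4) = 315.2 Ω, so V_mid = 10.3 × 315.2/1279 = 2.538 V.
Stage 2 is itself unloaded: V_out = V_mid × R4/(R3+R4) = 2.538 × 180/399.0 = 1.14 V.

V_out ≈ 1.14 V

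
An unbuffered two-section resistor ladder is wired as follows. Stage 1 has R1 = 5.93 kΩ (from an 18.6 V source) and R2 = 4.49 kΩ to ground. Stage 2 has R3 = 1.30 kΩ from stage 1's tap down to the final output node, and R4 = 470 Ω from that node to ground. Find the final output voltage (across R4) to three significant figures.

Stage 2 presents R3+R4 = 1770 Ω as a load on stage 1's tap.
Stage 1's lower leg becomes R2‖(R3+R4) = 1270 Ω, so V_mid = 18.6 × 1270/7200 = 3.280 V.
Stage 2 is itself unloaded: V_out = V_mid × R4/(R3+R4) = 3.280 × 470/1770 = 0.871 V.

V_out ≈ 0.871 V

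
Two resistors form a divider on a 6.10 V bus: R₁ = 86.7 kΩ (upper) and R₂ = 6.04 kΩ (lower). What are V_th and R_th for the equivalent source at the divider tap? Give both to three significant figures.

V_th = 0.397 V, R_th = 5.65 kΩ

V_th is the open-circuit tap voltage: 6.10 × 6.04/(86.7 + 6.04) = 0.397 V.
With the supply zeroed, R₁ and R₂ appear in parallel from the tap: R_th = R₁‖R₂ = (86.7 × 6.04)/92.74 = 5.65 kΩ.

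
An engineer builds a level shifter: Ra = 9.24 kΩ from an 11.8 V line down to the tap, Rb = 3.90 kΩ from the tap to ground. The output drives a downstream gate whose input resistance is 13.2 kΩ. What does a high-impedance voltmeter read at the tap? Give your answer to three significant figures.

V_out ≈ 2.90 V

The load sits in parallel with Rb: Rb‖R_L = (3.90 × 13.2) / (3.90 + 13.2) = 3.011 kΩ.
V_out = 11.8 × 3.011 / (9.24 + 3.011) = 11.8 × 3.011/12.25 = 2.90 V.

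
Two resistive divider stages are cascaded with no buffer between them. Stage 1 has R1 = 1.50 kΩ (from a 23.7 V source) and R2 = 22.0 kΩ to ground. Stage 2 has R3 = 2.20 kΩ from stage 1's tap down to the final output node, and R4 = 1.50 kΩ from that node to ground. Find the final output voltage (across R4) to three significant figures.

V_out ≈ 6.52 V

Stage 2 presents R3+R4 = 3.700 kΩ as a load on stage 1's tap.
Stage 1's lower leg becomes R2‖(R3+R4) = 3.167 kΩ, so V_mid = 23.7 × 3.167/4.667 = 16.08 V.
Stage 2 is itself unloaded: V_out = V_mid × R4/(R3+R4) = 16.08 × 1.50/3.700 = 6.52 V.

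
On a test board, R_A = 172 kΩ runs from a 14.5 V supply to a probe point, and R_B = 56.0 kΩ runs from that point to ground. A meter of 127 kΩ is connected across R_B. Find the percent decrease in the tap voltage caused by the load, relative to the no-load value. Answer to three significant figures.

25.0 %

The divider's output (Thévenin) resistance is R_A‖R_B = 42.25 kΩ.
Fractional drop under load = R_th/(R_th + R_L) = 42.25 / (42.25 + 127) = 0.2496.
So the output falls by 25.0 %.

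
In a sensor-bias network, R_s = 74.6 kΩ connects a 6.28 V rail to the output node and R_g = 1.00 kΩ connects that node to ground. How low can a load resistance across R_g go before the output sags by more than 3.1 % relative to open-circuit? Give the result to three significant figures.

R_L(min) ≈ 30.8 kΩ

Output resistance R_th = R_s‖R_g = (74600 × 1000)/75600 = 986.8 Ω.
The fractional drop is R_th/(R_th + R_L); requiring this ≤ 0.0310 gives R_L ≥ R_th(1/0.0310 − 1) = 986.8 × 31.26 = 30.8 kΩ.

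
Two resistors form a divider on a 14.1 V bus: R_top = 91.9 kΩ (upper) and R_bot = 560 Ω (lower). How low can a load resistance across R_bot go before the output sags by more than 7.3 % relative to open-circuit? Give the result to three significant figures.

R_L(min) ≈ 7.07 kΩ

Output resistance R_th = R_top‖R_bot = (91900 × 560)/92460 = 556.6 Ω.
The fractional drop is R_th/(R_th + R_L); requiring this ≤ 0.0730 gives R_L ≥ R_th(1/0.0730 − 1) = 556.6 × 12.70 = 7.07 kΩ.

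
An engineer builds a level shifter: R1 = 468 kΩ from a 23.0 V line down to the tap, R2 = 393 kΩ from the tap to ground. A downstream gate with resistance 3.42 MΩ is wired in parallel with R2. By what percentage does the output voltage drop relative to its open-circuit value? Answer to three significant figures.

5.88 %

The divider's output (Thévenin) resistance is R1‖R2 = 213.6 kΩ.
Fractional drop under load = R_th/(R_th + R_L) = 213.6 / (213.6 + 3420) = 0.05879.
So the output falls by 5.88 %.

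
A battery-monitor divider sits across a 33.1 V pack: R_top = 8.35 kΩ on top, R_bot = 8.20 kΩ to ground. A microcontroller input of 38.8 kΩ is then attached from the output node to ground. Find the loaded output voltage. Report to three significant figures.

The load sits in parallel with R_bot: R_bot‖R_L = (8.20 × 38.8) / (8.20 + 38.8) = 6.769 kΩ.
V_out = 33.1 × 6.769 / (8.35 + 6.769) = 33.1 × 6.769/15.12 = 14.8 V.

V_out ≈ 14.8 V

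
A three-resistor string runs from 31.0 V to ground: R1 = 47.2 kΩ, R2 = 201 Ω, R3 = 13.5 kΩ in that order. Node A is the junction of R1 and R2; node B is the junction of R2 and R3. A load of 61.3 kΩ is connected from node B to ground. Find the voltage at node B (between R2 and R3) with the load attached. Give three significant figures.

At node B, R3 is in parallel with the load: R3‖R_L = 11060 Ω.
Below node A the resistance is R2 + (R3‖R_L) = 11260 Ω, so V_A = 31.0 × 11260/58460 = 5.973 V.
Then V_B = V_A × (R3‖R_L)/(R2 + R3‖R_L) = 5.973 × 11060/11260 = 5.87 V.

V ≈ 5.87 V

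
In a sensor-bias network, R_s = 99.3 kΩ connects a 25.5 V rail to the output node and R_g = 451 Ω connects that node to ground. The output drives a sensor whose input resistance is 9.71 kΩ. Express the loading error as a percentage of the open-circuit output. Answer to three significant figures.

The divider's output (Thévenin) resistance is R_s‖R_g = 449.0 Ω.
Fractional drop under load = R_th/(R_th + R_L) = 449.0 / (449.0 + 9710) = 0.04419.
So the output falls by 4.42 %.

4.42 %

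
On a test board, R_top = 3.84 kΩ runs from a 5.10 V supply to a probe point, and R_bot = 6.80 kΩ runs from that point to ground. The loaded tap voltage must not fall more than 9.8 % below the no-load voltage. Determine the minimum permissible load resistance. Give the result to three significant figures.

R_L(min) ≈ 22.6 kΩ

Output resistance R_th = R_top‖R_bot = (3.84 × 6.80)/10.64 = 2.454 kΩ.
The fractional drop is R_th/(R_th + R_L); requiring this ≤ 0.0980 gives R_L ≥ R_th(1/0.0980 − 1) = 2.454 × 9.204 = 22.6 kΩ.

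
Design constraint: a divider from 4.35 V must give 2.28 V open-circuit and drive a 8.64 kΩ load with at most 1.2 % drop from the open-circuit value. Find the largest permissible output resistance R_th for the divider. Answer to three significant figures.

R_th ≤ 105 Ω

Loading drop = R_th/(R_th + R_L) ≤ 0.0120, so R_th ≤ R_L · ε/(1−ε) = 8.64 kΩ × 0.0120/0.9880 = 105 Ω.
(Any R1, R2 with R2/(R1+R2) = 0.524 and R1‖R2 ≤ 105 Ω will meet the spec.)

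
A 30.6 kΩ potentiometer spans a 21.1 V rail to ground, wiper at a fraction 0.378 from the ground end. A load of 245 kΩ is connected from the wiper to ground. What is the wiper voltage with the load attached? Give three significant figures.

The wiper splits the pot into (1−α)R = 19.03 kΩ above and αR = 11.57 kΩ below.
Lower section ‖ load = 11.05 kΩ.
V_wiper = 21.1 × 11.05/(19.03 + 11.05) = 7.75 V.

V ≈ 7.75 V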